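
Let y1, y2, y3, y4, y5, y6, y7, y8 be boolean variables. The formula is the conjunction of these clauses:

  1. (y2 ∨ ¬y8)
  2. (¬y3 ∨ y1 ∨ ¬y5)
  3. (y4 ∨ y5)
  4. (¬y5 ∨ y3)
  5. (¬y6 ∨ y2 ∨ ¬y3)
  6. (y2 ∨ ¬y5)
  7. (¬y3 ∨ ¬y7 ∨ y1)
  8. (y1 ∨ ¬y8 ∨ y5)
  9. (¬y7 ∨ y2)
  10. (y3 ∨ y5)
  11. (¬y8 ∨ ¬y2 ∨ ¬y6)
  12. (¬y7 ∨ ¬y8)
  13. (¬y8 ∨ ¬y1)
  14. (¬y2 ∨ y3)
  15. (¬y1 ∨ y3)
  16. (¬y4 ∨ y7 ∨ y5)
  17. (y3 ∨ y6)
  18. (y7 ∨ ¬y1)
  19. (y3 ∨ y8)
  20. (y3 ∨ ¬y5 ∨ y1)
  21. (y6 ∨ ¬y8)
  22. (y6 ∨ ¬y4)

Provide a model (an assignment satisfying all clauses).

y1 = T, y2 = T, y3 = T, y4 = T, y5 = F, y6 = T, y7 = T, y8 = F

Try y1 = True.
  then y8 is forced to False.
  then y3 is forced to True.
  then y7 is forced to True.
  then y2 is forced to True.
Set y4 = True and propagate.
  then y6 is forced to True.
y5 is now unconstrained; take y5 = False.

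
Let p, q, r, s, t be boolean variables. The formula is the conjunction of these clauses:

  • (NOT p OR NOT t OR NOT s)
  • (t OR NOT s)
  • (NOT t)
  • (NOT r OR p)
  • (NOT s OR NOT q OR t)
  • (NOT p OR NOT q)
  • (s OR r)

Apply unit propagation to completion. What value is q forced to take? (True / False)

(NOT t) is a unit clause: t = False.
(NOT s OR t): since t = False, the clause reduces to (NOT s). s = False.
In (r OR s), s is now false; r must hold, so r = True.
From (NOT r OR p) and r = True: p = True.
(NOT q OR NOT p) with p = True leaves only NOT q, so q = False.

False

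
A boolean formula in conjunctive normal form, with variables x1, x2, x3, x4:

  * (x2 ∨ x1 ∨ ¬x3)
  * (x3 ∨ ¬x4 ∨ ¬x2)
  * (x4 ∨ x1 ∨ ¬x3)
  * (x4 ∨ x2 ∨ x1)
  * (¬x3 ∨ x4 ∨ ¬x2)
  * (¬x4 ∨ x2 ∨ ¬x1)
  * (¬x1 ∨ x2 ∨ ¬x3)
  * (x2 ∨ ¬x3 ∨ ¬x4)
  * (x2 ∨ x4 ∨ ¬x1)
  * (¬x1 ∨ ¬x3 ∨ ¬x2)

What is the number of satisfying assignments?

4

Satisfying assignments:
  x1=0 x2=0 x3=0 x4=1
  x1=0 x2=1 x3=0 x4=0
  x1=0 x2=1 x3=1 x4=1
  x1=1 x2=1 x3=0 x4=0
That's 4 in total.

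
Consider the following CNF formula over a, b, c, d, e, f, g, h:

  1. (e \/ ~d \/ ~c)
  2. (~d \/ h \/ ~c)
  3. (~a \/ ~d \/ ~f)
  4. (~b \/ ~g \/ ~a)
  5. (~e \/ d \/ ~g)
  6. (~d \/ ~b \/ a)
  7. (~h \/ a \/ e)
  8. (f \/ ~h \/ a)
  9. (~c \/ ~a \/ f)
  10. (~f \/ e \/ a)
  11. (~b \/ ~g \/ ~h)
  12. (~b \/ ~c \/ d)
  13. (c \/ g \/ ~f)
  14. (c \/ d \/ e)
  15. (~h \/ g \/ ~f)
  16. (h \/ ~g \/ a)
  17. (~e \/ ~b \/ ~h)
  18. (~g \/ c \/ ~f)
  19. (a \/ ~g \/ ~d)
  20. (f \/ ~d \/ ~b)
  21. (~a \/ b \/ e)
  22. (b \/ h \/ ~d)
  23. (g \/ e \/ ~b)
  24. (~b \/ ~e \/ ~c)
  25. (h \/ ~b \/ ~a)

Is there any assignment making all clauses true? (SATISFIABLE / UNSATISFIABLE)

SATISFIABLE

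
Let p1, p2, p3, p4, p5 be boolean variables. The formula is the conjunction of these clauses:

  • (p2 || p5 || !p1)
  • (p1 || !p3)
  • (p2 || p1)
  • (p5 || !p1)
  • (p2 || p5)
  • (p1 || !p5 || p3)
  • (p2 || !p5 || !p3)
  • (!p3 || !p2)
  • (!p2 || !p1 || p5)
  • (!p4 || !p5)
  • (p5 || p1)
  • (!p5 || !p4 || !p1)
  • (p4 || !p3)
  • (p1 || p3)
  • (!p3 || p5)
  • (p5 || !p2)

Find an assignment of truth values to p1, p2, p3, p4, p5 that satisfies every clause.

p1=True  p2=True  p3=False  p4=False  p5=True

Try p1 = True.
  then p5 is forced to True.
  then p4 is forced to False.
  then p3 is forced to False.
p2 is now unconstrained; take p2 = True.
Every clause has at least one true literal under this assignment.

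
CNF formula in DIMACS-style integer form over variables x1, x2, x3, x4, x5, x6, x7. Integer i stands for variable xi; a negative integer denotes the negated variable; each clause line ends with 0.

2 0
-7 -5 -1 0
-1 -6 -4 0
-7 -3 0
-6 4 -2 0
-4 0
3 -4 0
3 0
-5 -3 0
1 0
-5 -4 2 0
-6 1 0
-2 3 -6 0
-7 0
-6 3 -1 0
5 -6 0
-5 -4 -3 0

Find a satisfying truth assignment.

x1=True, x2=True, x3=True, x4=False, x5=False, x6=False, x7=False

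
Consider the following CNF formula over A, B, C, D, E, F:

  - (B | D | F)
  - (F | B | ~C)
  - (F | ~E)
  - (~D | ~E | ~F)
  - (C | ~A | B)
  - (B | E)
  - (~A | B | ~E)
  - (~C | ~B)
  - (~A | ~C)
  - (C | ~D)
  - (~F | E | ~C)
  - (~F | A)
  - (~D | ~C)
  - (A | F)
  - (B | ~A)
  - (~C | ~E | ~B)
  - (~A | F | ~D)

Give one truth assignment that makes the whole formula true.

Set A = True and propagate.
  then C is forced to False.
  then B is forced to True.
  then D is forced to False.
Try E = False.
F is now unconstrained; take F = True.

A = 1, B = 1, C = 0, D = 0, E = 0, F = 1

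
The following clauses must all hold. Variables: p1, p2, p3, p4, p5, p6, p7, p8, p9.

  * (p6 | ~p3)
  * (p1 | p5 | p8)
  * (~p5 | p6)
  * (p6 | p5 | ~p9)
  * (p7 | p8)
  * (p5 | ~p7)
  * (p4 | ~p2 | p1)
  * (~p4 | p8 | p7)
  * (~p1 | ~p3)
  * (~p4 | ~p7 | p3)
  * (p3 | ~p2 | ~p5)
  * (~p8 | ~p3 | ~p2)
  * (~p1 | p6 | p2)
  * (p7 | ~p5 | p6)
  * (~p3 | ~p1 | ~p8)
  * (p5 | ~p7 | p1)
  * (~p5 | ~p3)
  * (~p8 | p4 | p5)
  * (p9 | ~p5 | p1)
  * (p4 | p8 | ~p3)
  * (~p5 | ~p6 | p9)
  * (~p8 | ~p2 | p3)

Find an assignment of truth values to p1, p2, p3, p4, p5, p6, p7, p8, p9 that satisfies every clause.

p1=F, p2=F, p3=F, p4=F, p5=T, p6=T, p7=F, p8=T, p9=T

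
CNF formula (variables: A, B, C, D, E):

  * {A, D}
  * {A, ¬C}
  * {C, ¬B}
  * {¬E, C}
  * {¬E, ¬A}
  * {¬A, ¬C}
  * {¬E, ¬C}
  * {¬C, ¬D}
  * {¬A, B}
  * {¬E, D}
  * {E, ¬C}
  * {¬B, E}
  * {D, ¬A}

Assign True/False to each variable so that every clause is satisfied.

A = 0, B = 0, C = 0, D = 1, E = 0

Set A = False and propagate.
  then D is forced to True.
  then C is forced to False.
  then B is forced to False.
  then E is forced to False.
Every clause has at least one true literal under this assignment.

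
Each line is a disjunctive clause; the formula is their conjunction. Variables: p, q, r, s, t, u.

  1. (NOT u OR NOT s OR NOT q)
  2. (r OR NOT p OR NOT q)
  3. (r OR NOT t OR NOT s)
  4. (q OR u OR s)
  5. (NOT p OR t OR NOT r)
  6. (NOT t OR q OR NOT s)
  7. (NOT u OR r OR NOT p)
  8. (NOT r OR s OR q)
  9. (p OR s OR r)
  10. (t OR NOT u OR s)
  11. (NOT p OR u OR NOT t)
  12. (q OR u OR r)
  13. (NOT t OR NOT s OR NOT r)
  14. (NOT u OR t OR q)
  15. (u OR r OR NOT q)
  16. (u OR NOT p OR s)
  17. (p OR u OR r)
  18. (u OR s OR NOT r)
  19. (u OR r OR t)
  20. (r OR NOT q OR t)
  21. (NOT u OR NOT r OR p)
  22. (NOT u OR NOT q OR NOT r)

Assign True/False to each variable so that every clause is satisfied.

p = False, q = False, r = True, s = True, t = False, u = False

Check each clause:
  1. (NOT q OR NOT u OR NOT s) — NOT u is true.
  2. (NOT q OR r OR NOT p) — r is true.
  3. (NOT t OR NOT s OR r) — r is true.
  4. (q OR u OR s) — s is true.
  5. (t OR NOT r OR NOT p) — NOT p is true.
  6. (NOT s OR q OR NOT t) — NOT t is true.
  7. (r OR NOT u OR NOT p) — NOT u is true.
  8. (NOT r OR s OR q) — s is true.
  9. (r OR p OR s) — r is true.
  10. (NOT u OR t OR s) — NOT u is true.
  11. (NOT t OR NOT p OR u) — NOT t is true.
  12. (u OR q OR r) — r is true.
  13. (NOT r OR NOT t OR NOT s) — NOT t is true.
  14. (q OR NOT u OR t) — NOT u is true.
  15. (r OR u OR NOT q) — r is true.
  16. (s OR u OR NOT p) — s is true.
  17. (r OR u OR p) — r is true.
  18. (s OR u OR NOT r) — s is true.
  19. (u OR t OR r) — r is true.
  20. (t OR r OR NOT q) — r is true.
  21. (p OR NOT r OR NOT u) — NOT u is true.
  22. (NOT u OR NOT q OR NOT r) — NOT u is true.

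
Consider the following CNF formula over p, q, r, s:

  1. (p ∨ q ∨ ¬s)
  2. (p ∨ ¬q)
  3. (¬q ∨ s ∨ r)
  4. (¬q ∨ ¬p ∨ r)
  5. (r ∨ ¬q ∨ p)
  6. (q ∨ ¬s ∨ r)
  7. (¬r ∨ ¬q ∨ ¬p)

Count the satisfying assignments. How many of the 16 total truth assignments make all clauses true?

5

The models are:
  p=F q=F r=F s=F
  p=F q=F r=T s=F
  p=T q=F r=F s=F
  p=T q=F r=T s=F
  p=T q=F r=T s=T
Count: 5.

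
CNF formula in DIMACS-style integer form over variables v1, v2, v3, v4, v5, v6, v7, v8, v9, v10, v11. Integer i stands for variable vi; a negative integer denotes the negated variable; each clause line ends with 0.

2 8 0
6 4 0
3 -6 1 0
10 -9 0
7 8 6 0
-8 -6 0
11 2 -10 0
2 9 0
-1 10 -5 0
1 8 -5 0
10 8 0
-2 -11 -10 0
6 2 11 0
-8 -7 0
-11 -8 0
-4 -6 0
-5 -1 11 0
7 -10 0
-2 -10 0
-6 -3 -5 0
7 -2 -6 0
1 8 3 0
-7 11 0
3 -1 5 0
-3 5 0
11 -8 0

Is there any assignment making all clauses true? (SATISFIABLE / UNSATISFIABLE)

UNSATISFIABLE

v8 = True:
  propagation gives v6=False, v4=True, v7=False, v11=False; an empty clause results — contradiction.
v8 = False:
  propagation gives v2=True, v10=True; an empty clause results — contradiction.
Every branch closes, so no satisfying assignment exists.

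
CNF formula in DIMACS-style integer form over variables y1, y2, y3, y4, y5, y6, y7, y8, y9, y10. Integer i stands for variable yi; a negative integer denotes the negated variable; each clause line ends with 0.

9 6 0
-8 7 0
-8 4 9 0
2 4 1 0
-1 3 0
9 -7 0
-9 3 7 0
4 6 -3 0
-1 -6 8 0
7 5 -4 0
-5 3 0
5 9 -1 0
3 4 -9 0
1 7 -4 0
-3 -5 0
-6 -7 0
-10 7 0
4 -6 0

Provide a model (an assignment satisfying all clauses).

y1 = F, y2 = T, y3 = F, y4 = T, y5 = F, y6 = F, y7 = T, y8 = F, y9 = T, y10 = F

Pure literal: y2 appears only positively; assign y2 = True.
Pure literal: y10 appears only negated; assign y10 = False.
Branch on y1: take y1 = False.
Try y3 = False.
  then y5 is forced to False.
Set y4 = True and propagate.
  then y7 is forced to True.
  then y9 is forced to True.
  then y6 is forced to False.
y8 is now unconstrained; take y8 = False.
Every clause has at least one true literal under this assignment.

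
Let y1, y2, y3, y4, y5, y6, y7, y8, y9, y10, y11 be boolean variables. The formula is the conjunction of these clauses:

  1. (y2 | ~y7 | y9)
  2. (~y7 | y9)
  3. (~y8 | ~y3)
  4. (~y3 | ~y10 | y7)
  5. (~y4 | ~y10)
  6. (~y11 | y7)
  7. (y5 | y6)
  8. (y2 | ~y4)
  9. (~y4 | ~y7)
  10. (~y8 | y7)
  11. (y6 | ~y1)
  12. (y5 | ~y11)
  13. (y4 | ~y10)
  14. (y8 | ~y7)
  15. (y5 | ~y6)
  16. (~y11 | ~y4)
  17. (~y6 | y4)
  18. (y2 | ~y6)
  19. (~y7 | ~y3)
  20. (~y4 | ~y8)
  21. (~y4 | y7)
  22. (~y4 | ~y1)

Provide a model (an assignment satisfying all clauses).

y1=False, y2=False, y3=False, y4=False, y5=True, y6=False, y7=True, y8=True, y9=True, y10=False, y11=False

y1 occurs only negated in the remaining clauses — set y1 = False.
y3 occurs only negated in the remaining clauses — set y3 = False.
Branch on y2: take y2 = False.
  then y4 is forced to False.
  then y10 is forced to False.
  then y6 is forced to False.
  then y5 is forced to True.
Set y7 = True and propagate.
  then y9 is forced to True.
  then y8 is forced to True.
y11 is now unconstrained; take y11 = False.
Every clause has at least one true literal under this assignment.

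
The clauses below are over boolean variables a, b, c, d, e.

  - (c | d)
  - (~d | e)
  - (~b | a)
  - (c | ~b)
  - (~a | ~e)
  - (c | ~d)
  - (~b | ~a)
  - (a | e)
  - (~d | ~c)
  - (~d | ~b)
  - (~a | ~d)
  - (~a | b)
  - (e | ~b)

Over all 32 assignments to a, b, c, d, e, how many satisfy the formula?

Satisfying assignments:
  a=0 b=0 c=1 d=0 e=1
That's 1 in total.

1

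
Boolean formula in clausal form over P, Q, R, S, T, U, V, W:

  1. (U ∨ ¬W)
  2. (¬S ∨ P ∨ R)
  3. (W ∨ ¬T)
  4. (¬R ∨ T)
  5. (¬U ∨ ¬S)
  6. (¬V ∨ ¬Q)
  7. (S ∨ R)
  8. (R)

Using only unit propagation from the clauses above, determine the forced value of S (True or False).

False

Unit clause (R) sets R = True.
In (¬R ∨ T), ¬R is now false; T must hold, so T = True.
In (W ∨ ¬T), ¬T is now false; W must hold, so W = True.
From (U ∨ ¬W) and W = True: U = True.
From (¬U ∨ ¬S) and U = True: S = False.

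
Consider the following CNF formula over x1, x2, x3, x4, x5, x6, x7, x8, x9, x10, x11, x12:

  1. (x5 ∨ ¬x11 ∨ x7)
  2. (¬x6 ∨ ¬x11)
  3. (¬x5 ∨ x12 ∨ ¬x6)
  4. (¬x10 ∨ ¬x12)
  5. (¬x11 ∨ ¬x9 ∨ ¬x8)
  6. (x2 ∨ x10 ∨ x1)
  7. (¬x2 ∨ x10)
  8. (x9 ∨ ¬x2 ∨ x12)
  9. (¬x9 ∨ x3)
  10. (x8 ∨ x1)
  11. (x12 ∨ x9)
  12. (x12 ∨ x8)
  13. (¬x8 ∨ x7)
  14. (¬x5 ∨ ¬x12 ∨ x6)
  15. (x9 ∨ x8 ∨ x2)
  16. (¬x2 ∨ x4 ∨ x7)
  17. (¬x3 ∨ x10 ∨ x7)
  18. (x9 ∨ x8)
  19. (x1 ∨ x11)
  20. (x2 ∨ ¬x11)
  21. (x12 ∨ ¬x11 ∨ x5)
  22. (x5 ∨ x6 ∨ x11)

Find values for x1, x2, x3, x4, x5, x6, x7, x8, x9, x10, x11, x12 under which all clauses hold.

x1=True, x2=False, x3=True, x4=True, x5=True, x6=False, x7=True, x8=True, x9=True, x10=False, x11=False, x12=False

Pure literal: x1 appears only positively; assign x1 = True.
x4 occurs only positively in the remaining clauses — set x4 = True.
Try x2 = False.
  then x11 is forced to False.
Try x3 = True.
The remaining clauses are satisfied by x5 = True, x6 = False, x7 = True, x8 = True, x9 = True, x10 = False, x12 = False.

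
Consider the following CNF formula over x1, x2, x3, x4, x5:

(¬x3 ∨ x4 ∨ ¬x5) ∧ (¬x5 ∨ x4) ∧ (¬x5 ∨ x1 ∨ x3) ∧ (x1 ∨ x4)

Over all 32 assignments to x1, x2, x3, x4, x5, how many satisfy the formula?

18

Split on x4, then x5.
  x4=T, x5=T: x2 free; 3 ways for (x1,x3) × 2^1 = 6.
  x4=T, x5=F: x1, x2, x3 free → 2^3 = 8.
  x4=F, x5=T: a clause becomes empty — 0.
  x4=F, x5=F: remaining (x1,x2,x3) ∈ {(T,F,F); (T,F,T); (T,T,F); (T,T,T)} — 4.
Total: 6 + 8 + 0 + 4 = 18.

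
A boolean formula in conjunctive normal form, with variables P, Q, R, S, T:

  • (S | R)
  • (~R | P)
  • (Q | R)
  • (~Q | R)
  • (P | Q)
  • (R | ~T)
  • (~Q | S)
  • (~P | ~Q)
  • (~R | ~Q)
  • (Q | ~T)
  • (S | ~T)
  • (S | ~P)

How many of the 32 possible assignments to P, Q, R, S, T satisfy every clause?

1

Satisfying assignments:
  P=T Q=F R=T S=T T=F
Count: 1.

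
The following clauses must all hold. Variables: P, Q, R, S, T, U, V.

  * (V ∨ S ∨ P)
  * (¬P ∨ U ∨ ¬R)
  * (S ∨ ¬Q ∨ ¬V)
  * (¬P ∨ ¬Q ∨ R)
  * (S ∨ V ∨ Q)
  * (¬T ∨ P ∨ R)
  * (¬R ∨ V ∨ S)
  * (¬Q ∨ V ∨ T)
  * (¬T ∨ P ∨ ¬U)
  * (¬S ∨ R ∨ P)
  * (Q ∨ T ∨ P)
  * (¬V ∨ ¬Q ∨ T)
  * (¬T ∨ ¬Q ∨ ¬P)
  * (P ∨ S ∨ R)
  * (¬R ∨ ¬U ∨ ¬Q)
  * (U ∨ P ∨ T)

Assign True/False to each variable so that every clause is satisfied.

P=False, Q=True, R=True, S=True, T=True, U=False, V=False

Branch on P: take P = False.
Branch on Q: take Q = True.
Try R = True.
  then U is forced to False.
  then T is forced to True.
For the remaining variables, S = True, V = False works.
Every clause has at least one true literal under this assignment.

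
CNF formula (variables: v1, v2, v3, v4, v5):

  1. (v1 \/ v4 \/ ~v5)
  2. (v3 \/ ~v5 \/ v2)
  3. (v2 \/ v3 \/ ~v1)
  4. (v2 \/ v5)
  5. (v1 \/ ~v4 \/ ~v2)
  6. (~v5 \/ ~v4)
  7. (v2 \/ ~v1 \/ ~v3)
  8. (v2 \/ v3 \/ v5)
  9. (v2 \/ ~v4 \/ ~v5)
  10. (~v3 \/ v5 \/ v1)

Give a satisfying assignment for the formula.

v1 = T, v2 = T, v3 = T, v4 = F, v5 = T

Check each clause:
  1. (v1 \/ ~v5 \/ v4) — v1 is true.
  2. (v2 \/ ~v5 \/ v3) — v3 is true.
  3. (v3 \/ ~v1 \/ v2) — v2 is true.
  4. (v2 \/ v5) — v2 is true.
  5. (~v2 \/ ~v4 \/ v1) — v1 is true.
  6. (~v5 \/ ~v4) — ~v4 is true.
  7. (~v3 \/ ~v1 \/ v2) — v2 is true.
  8. (v5 \/ v3 \/ v2) — v2 is true.
  9. (v2 \/ ~v5 \/ ~v4) — v2 is true.
  10. (v5 \/ v1 \/ ~v3) — v1 is true.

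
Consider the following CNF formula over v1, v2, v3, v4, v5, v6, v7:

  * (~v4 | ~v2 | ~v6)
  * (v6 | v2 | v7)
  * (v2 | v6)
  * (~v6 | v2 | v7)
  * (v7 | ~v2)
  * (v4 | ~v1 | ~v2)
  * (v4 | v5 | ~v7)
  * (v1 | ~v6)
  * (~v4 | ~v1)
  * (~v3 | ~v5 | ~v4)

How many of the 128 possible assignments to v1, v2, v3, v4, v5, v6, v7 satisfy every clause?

7

Case analysis on v2 and v4:
  v2=1, v4=1: remaining (v1,v3,v5,v6,v7) ∈ {(0,0,0,0,1); (0,0,1,0,1); (0,1,0,0,1)} — 3.
  v2=1, v4=0: remaining (v1,v3,v5,v6,v7) ∈ {(0,0,1,0,1); (0,1,1,0,1)} — 2.
  v2=0, v4=1: a clause becomes empty — 0.
  v2=0, v4=0: remaining (v1,v3,v5,v6,v7) ∈ {(1,0,1,1,1); (1,1,1,1,1)} — 2.
Total: 3 + 2 + 0 + 2 = 7.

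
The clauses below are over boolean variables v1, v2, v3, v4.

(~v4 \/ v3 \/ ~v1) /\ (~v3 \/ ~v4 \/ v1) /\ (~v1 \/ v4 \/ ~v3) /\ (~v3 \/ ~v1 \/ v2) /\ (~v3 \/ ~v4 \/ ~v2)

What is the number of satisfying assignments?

The models are:
  v1=F v2=F v3=F v4=F
  v1=F v2=F v3=F v4=T
  v1=F v2=F v3=T v4=F
  v1=F v2=T v3=F v4=F
  v1=F v2=T v3=F v4=T
  v1=F v2=T v3=T v4=F
  v1=T v2=F v3=F v4=F
  v1=T v2=T v3=F v4=F
Count: 8.

8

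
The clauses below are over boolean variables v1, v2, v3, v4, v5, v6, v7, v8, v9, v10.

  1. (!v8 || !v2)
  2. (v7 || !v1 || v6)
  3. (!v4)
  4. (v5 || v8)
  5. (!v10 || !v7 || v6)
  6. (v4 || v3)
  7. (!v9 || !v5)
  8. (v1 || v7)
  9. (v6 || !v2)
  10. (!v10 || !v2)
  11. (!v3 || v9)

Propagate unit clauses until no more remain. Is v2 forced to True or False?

Unit clause (!v4) sets v4 = False.
(v3 || v4) with v4 = False leaves only v3, so v3 = True.
(!v3 || v9): since v3 = True, the clause reduces to (v9). v9 = True.
(!v5 || !v9): since v9 = True, the clause reduces to (!v5). v5 = False.
From (v5 || v8) and v5 = False: v8 = True.
(!v8 || !v2): since v8 = True, the clause reduces to (!v2). v2 = False.

False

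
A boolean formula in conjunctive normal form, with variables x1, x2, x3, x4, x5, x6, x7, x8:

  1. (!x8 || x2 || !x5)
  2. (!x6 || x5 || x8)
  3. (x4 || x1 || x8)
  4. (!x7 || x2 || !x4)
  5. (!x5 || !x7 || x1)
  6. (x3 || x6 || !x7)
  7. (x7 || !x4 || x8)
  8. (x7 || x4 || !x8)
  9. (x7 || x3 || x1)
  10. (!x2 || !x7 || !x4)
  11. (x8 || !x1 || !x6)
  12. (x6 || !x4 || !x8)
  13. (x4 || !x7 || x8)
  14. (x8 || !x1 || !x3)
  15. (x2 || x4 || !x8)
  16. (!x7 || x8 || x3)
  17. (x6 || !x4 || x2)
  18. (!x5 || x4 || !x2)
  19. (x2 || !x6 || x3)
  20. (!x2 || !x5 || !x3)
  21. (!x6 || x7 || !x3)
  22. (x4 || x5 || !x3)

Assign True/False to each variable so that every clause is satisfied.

x1=1  x2=0  x3=0  x4=0  x5=1  x6=0  x7=0  x8=0

Set x1 = True and propagate.
Try x2 = False.
Set x3 = False and propagate.
  then x6 is forced to False.
  then x7 is forced to False.
  then x4 is forced to False.
  then x8 is forced to False.
x5 is now unconstrained; take x5 = True.
Every clause has at least one true literal under this assignment.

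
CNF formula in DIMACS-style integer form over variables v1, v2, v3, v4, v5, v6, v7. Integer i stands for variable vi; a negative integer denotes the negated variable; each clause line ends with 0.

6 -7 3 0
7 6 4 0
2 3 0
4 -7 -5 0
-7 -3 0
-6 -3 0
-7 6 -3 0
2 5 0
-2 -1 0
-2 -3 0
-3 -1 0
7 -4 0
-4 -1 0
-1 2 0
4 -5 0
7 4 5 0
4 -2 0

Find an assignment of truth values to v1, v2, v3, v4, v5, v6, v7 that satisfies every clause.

v1 occurs only negated in the remaining clauses — set v1 = False.
Branch on v2: take v2 = True.
  then v3 is forced to False.
  then v4 is forced to True.
  then v7 is forced to True.
  then v6 is forced to True.
v5 is now unconstrained; take v5 = True.
Every clause has at least one true literal under this assignment.

v1=F, v2=T, v3=F, v4=T, v5=T, v6=T, v7=T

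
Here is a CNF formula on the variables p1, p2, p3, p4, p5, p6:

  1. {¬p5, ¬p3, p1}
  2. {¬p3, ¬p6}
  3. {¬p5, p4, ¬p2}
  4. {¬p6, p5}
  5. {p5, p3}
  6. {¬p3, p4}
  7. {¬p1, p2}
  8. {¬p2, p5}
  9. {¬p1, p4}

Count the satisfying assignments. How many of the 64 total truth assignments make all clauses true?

10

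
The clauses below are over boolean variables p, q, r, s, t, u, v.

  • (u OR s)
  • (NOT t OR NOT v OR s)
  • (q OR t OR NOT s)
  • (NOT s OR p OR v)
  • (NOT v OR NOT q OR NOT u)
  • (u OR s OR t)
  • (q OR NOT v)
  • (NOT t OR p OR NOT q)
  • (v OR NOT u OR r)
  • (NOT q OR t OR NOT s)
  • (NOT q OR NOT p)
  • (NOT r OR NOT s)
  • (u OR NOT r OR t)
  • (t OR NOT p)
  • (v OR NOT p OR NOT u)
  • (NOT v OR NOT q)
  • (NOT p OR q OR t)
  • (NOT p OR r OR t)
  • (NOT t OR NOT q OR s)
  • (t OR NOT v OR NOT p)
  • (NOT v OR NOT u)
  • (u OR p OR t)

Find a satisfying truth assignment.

Try p = False.
Set q = False and propagate.
  then v is forced to False.
  then s is forced to False.
  then u is forced to True.
  then r is forced to True.
t is now unconstrained; take t = True.

p = F, q = F, r = T, s = F, t = T, u = T, v = F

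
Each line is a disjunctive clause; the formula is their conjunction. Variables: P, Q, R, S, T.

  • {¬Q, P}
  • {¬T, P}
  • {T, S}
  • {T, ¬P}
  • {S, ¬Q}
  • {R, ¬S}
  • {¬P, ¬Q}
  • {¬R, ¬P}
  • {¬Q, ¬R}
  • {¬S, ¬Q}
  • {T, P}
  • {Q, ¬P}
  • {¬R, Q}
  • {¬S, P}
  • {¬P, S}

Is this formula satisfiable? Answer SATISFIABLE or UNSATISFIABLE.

UNSATISFIABLE

P = True:
  propagation gives T=True, Q=False; an empty clause results — contradiction.
P = False:
  propagation gives Q=False, T=False; an empty clause results — contradiction.
Every branch closes, so no satisfying assignment exists.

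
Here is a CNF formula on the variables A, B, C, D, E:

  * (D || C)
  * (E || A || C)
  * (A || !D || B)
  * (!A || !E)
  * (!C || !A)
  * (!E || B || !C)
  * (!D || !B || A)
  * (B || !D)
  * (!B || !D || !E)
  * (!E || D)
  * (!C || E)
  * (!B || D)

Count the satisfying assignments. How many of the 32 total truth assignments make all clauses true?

The models are:
  A=T B=T C=F D=T E=F
That's 1 in total.

1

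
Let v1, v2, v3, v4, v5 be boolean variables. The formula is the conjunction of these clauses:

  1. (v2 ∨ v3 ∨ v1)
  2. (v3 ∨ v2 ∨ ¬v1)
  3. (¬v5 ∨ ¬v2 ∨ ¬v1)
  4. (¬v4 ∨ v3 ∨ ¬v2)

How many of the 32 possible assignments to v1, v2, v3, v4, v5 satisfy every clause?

Split on v2, then v1.
  v2=T, v1=T: remaining (v3,v4,v5) ∈ {(F,F,F); (T,F,F); (T,T,F)} — 3.
  v2=T, v1=F: v5 free; 3 ways for (v3,v4) × 2^1 = 6.
  v2=F, v1=T: remaining (v3,v4,v5) ∈ {(T,F,F); (T,F,T); (T,T,F); (T,T,T)} — 4.
  v2=F, v1=F: remaining (v3,v4,v5) ∈ {(T,F,F); (T,F,T); (T,T,F); (T,T,T)} — 4.
Total: 3 + 6 + 4 + 4 = 17.

17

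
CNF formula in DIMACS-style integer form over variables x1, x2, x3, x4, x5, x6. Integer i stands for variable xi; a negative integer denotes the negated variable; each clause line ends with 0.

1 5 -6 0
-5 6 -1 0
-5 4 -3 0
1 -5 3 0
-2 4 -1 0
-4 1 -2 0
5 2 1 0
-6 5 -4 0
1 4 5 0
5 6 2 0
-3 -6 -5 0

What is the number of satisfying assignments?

8

Case analysis on x5 and x1:
  x5=1, x1=1: remaining (x2,x3,x4,x6) ∈ {(0,0,0,1); (0,0,1,1); (1,0,1,1)} — 3.
  x5=1, x1=0: remaining (x2,x3,x4,x6) ∈ {(0,1,1,0)} — 1.
  x5=0, x1=1: remaining (x2,x3,x4,x6) ∈ {(0,0,0,1); (0,1,0,1); (1,0,1,0); (1,1,1,0)} — 4.
  x5=0, x1=0: a clause becomes empty — 0.
Total: 3 + 1 + 4 + 0 = 8.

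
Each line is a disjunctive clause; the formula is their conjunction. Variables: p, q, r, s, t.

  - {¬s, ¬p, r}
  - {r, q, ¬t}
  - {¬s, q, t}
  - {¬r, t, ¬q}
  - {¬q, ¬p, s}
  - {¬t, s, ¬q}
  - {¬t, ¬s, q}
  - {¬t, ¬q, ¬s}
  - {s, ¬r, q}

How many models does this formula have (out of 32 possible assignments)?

4

The models are:
  p=0 q=0 r=0 s=0 t=0
  p=0 q=1 r=0 s=0 t=0
  p=0 q=1 r=0 s=1 t=0
  p=1 q=0 r=0 s=0 t=0
That's 4 in total.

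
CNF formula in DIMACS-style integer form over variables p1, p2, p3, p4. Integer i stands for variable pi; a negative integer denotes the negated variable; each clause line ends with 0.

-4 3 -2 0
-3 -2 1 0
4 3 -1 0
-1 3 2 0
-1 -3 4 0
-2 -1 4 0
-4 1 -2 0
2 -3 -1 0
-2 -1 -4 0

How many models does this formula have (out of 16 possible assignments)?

The models are:
  p1=0 p2=0 p3=0 p4=0
  p1=0 p2=0 p3=0 p4=1
  p1=0 p2=0 p3=1 p4=0
  p1=0 p2=0 p3=1 p4=1
  p1=0 p2=1 p3=0 p4=0
That's 5 in total.

5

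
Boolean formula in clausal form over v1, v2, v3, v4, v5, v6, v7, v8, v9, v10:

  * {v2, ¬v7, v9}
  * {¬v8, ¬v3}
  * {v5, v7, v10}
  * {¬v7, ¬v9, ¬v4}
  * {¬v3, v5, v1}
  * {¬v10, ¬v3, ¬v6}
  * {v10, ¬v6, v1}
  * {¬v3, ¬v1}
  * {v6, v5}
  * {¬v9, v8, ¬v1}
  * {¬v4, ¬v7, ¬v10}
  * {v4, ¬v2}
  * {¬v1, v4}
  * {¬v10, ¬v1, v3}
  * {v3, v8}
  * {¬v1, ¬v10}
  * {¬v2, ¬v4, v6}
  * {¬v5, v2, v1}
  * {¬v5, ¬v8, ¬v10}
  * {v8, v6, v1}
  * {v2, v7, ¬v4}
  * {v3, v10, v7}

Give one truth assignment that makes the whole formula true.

v1 = T, v2 = T, v3 = F, v4 = T, v5 = T, v6 = T, v7 = T, v8 = T, v9 = F, v10 = F

Branch on v1: take v1 = True.
  then v3 is forced to False.
  then v4 is forced to True.
  then v10 is forced to False.
  then v8 is forced to True.
  then v7 is forced to True.
  then v9 is forced to False.
  then v2 is forced to True.
  then v6 is forced to True.
v5 is now unconstrained; take v5 = True.
Every clause has at least one true literal under this assignment.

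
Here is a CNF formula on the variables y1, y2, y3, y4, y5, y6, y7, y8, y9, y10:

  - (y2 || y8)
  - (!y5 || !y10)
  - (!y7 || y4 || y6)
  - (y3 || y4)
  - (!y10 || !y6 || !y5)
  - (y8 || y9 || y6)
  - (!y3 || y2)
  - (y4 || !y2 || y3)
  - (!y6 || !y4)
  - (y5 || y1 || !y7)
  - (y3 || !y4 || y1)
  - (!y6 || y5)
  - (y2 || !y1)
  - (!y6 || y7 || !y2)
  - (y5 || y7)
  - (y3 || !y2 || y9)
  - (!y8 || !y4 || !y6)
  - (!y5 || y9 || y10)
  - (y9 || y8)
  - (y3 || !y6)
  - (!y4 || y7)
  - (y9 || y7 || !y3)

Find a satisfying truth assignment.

y9 occurs only positively in the remaining clauses — set y9 = True.
Try y1 = True.
  then y2 is forced to True.
Try y3 = False.
  then y4 is forced to True.
  then y6 is forced to False.
  then y7 is forced to True.
For the remaining variables, y5 = False, y8 = False, y10 = True works.

y1=True, y2=True, y3=False, y4=True, y5=False, y6=False, y7=True, y8=False, y9=True, y10=True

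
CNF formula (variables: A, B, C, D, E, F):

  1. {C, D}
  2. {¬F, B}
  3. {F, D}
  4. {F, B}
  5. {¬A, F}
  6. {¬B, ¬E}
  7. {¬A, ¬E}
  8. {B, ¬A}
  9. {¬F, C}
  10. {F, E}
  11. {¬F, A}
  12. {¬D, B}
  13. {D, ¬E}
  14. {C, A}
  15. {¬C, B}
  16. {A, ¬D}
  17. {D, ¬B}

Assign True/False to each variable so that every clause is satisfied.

A = 1, B = 1, C = 1, D = 1, E = 0, F = 1

Check each clause:
  1. {D, C} — C is true.
  2. {B, ¬F} — B is true.
  3. {F, D} — D is true.
  4. {F, B} — B is true.
  5. {F, ¬A} — F is true.
  6. {¬B, ¬E} — ¬E is true.
  7. {¬A, ¬E} — ¬E is true.
  8. {B, ¬A} — B is true.
  9. {C, ¬F} — C is true.
  10. {F, E} — F is true.
  11. {¬F, A} — A is true.
  12. {B, ¬D} — B is true.
  13. {D, ¬E} — ¬E is true.
  14. {C, A} — A is true.
  15. {¬C, B} — B is true.
  16. {¬D, A} — A is true.
  17. {D, ¬B} — D is true.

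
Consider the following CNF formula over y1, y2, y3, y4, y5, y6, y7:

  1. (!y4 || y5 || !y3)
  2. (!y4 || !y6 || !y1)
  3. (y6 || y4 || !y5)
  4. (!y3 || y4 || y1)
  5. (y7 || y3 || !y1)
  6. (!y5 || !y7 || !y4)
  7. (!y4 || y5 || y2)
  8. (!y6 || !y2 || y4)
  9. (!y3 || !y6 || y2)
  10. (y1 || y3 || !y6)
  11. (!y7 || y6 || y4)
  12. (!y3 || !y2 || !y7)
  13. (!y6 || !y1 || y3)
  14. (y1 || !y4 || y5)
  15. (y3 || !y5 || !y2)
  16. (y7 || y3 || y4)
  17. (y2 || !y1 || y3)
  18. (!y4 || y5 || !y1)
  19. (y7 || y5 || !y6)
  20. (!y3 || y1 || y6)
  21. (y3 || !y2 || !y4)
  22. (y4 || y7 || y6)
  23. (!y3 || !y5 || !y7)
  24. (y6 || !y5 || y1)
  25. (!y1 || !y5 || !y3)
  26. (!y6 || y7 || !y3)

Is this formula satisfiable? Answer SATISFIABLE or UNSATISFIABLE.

UNSATISFIABLE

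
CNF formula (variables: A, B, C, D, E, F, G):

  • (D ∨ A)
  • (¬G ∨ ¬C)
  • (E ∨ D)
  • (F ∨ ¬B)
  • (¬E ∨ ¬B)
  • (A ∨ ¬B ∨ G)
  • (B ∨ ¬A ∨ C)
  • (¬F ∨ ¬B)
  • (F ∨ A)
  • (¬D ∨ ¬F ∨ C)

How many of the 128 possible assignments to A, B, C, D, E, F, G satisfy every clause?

Satisfying assignments:
  A=F B=F C=T D=T E=F F=T G=F
  A=F B=F C=T D=T E=T F=T G=F
  A=T B=F C=T D=F E=T F=F G=F
  A=T B=F C=T D=F E=T F=T G=F
  A=T B=F C=T D=T E=F F=F G=F
  A=T B=F C=T D=T E=F F=T G=F
  A=T B=F C=T D=T E=T F=F G=F
  A=T B=F C=T D=T E=T F=T G=F
That's 8 in total.

8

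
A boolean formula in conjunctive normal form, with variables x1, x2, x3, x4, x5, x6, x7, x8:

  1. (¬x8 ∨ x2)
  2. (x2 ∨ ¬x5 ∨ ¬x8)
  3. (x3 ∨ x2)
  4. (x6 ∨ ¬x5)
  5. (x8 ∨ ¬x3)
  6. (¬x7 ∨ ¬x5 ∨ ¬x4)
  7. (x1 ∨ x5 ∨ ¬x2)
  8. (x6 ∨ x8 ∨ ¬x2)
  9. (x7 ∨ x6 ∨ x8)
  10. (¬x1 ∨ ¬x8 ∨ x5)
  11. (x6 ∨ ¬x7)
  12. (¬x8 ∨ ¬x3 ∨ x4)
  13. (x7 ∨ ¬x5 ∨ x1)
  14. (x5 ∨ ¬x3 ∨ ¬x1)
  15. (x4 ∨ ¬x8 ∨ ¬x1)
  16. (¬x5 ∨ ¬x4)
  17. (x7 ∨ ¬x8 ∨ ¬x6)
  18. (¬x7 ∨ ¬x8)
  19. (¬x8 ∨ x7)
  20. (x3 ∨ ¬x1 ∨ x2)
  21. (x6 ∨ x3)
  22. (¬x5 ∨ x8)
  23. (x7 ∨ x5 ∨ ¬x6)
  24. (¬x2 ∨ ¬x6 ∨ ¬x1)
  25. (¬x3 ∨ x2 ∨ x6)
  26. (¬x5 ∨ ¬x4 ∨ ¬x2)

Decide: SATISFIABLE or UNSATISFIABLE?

UNSATISFIABLE

x8 = True:
  propagation gives x2=True, x7=False; an empty clause results — contradiction.
x8 = False:
  propagation gives x3=False, x2=True, x6=True, x5=False; an empty clause results — contradiction.
Every branch closes, so no satisfying assignment exists.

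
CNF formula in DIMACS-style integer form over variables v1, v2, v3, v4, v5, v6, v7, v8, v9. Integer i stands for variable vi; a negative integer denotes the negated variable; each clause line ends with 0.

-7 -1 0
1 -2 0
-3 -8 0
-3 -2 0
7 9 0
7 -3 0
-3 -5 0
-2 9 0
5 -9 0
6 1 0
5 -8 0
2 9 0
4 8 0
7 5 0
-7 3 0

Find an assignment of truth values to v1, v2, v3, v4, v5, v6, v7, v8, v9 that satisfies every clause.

v1=0, v2=0, v3=0, v4=1, v5=1, v6=1, v7=0, v8=1, v9=1

Check each clause:
  1. (NOT v7 OR NOT v1) — NOT v7 is true.
  2. (v1 OR NOT v2) — NOT v2 is true.
  3. (NOT v8 OR NOT v3) — NOT v3 is true.
  4. (NOT v3 OR NOT v2) — NOT v3 is true.
  5. (v7 OR v9) — v9 is true.
  6. (v7 OR NOT v3) — NOT v3 is true.
  7. (NOT v3 OR NOT v5) — NOT v3 is true.
  8. (NOT v2 OR v9) — v9 is true.
  9. (NOT v9 OR v5) — v5 is true.
  10. (v1 OR v6) — v6 is true.
  11. (v5 OR NOT v8) — v5 is true.
  12. (v9 OR v2) — v9 is true.
  13. (v8 OR v4) — v8 is true.
  14. (v7 OR v5) — v5 is true.
  15. (NOT v7 OR v3) — NOT v7 is true.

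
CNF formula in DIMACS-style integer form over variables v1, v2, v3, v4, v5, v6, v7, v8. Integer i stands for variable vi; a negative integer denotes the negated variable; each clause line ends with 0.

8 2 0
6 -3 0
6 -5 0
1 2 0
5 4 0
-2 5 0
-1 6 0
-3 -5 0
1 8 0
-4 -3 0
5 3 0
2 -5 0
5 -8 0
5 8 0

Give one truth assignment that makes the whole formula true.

v1 = T  v2 = T  v3 = F  v4 = F  v5 = T  v6 = T  v7 = T  v8 = T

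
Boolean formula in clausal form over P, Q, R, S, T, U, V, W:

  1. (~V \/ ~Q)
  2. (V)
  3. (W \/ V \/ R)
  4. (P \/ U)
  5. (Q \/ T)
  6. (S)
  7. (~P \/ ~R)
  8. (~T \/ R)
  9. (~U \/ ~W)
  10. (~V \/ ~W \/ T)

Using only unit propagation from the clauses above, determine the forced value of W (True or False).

False

Unit clause (V) sets V = True.
(~V \/ ~Q) with V = True leaves only ~Q, so Q = False.
In (T \/ Q), Q is now false; T must hold, so T = True.
(S) stands alone — S = True.
From (R \/ ~T) and T = True: R = True.
(~P \/ ~R): since R = True, the clause reduces to (~P). P = False.
(U \/ P) with P = False leaves only U, so U = True.
(~U \/ ~W) with U = True leaves only ~W, so W = False.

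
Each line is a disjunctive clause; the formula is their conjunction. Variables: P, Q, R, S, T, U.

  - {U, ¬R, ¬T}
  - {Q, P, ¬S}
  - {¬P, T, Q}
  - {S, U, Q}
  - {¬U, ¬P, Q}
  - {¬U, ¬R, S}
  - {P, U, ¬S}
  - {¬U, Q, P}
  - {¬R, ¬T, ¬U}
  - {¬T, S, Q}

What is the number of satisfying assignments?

20

Split on U, then Q.
  U=T, Q=T: P free; 5 ways for (R,S,T) × 2^1 = 10.
  U=T, Q=F: a clause becomes empty — 0.
  U=F, Q=T: 9 of the 16 assignments to (P,R,S,T) work.
  U=F, Q=F: remaining (P,R,S,T) ∈ {(T,F,T,T)} — 1.
Total: 10 + 0 + 9 + 1 = 20.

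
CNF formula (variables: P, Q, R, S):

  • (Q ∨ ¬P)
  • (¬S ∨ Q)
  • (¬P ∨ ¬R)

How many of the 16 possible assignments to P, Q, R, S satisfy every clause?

Split on P, then Q.
  P=1, Q=1: remaining (R,S) ∈ {(0,0); (0,1)} — 2.
  P=1, Q=0: a clause becomes empty — 0.
  P=0, Q=1: remaining (R,S) ∈ {(0,0); (0,1); (1,0); (1,1)} — 4.
  P=0, Q=0: remaining (R,S) ∈ {(0,0); (1,0)} — 2.
Total: 2 + 0 + 4 + 2 = 8.

8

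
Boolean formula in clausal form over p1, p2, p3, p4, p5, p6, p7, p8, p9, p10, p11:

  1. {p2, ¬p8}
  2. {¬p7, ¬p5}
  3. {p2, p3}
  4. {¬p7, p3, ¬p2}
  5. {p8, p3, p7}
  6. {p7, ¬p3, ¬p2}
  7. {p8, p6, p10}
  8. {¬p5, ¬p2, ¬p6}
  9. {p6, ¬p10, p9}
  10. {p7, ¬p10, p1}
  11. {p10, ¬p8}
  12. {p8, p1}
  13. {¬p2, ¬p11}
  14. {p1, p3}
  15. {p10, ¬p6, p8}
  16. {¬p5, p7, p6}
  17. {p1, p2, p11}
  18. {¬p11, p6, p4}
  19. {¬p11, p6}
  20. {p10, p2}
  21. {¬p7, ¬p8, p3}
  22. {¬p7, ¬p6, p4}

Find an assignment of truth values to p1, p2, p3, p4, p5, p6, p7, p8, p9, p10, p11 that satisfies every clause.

p1=1, p2=0, p3=1, p4=0, p5=1, p6=1, p7=0, p8=0, p9=0, p10=1, p11=1

Check each clause:
  1. {¬p8, p2} — ¬p8 is true.
  2. {¬p7, ¬p5} — ¬p7 is true.
  3. {p2, p3} — p3 is true.
  4. {p3, ¬p7, ¬p2} — ¬p7 is true.
  5. {p8, p3, p7} — p3 is true.
  6. {¬p3, ¬p2, p7} — ¬p2 is true.
  7. {p8, p6, p10} — p10 is true.
  8. {¬p6, ¬p5, ¬p2} — ¬p2 is true.
  9. {¬p10, p6, p9} — p6 is true.
  10. {¬p10, p1, p7} — p1 is true.
  11. {p10, ¬p8} — ¬p8 is true.
  12. {p1, p8} — p1 is true.
  13. {¬p2, ¬p11} — ¬p2 is true.
  14. {p3, p1} — p1 is true.
  15. {¬p6, p10, p8} — p10 is true.
  16. {p6, ¬p5, p7} — p6 is true.
  17. {p2, p11, p1} — p1 is true.
  18. {p6, ¬p11, p4} — p6 is true.
  19. {¬p11, p6} — p6 is true.
  20. {p2, p10} — p10 is true.
  21. {¬p8, p3, ¬p7} — ¬p8 is true.
  22. {p4, ¬p7, ¬p6} — ¬p7 is true.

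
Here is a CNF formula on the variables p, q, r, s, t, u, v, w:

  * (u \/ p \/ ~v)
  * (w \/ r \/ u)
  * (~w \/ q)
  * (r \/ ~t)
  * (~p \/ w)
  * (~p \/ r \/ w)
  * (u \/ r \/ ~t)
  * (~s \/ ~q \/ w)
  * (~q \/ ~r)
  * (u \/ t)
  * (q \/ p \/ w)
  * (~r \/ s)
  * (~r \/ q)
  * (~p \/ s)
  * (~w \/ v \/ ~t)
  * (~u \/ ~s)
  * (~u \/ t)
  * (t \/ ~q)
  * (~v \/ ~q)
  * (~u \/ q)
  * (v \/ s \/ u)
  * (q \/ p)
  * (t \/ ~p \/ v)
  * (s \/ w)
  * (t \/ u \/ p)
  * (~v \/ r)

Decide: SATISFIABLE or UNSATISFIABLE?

UNSATISFIABLE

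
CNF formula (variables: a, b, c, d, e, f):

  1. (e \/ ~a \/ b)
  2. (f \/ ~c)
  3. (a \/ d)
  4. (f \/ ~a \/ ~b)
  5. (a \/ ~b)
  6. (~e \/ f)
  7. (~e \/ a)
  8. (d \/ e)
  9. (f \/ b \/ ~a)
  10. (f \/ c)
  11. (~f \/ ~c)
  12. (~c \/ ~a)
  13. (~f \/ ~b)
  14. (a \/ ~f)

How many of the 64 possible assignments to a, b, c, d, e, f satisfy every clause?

The models are:
  a=1 b=0 c=0 d=0 e=1 f=1
  a=1 b=0 c=0 d=1 e=1 f=1
Count: 2.

2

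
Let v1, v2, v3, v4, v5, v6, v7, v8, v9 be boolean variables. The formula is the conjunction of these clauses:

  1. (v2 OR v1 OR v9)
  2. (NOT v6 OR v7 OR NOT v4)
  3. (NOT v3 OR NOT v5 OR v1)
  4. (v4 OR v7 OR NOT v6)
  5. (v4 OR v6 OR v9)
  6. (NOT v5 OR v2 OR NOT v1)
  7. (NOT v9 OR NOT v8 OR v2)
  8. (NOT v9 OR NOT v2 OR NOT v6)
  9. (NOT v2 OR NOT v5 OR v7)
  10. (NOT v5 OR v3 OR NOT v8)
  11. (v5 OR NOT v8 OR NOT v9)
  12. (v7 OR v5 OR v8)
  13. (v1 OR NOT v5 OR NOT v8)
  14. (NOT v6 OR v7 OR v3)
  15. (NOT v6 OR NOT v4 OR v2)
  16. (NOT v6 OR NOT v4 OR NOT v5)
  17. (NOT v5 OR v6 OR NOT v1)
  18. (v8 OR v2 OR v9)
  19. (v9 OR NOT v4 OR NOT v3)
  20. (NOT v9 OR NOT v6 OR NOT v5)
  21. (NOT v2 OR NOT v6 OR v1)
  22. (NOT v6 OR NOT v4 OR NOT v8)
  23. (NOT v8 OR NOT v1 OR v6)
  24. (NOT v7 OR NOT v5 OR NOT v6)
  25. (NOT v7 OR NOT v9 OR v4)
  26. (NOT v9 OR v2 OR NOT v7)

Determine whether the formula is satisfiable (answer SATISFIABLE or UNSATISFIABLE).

Set v1 = False and propagate.
The remaining clauses are satisfied by v2 = True, v3 = False, v4 = True, v5 = True, v6 = False, v7 = True, v8 = False, v9 = False.
So v1=False  v2=True  v3=False  v4=True  v5=True  v6=False  v7=True  v8=False  v9=False is a satisfying assignment.

SATISFIABLE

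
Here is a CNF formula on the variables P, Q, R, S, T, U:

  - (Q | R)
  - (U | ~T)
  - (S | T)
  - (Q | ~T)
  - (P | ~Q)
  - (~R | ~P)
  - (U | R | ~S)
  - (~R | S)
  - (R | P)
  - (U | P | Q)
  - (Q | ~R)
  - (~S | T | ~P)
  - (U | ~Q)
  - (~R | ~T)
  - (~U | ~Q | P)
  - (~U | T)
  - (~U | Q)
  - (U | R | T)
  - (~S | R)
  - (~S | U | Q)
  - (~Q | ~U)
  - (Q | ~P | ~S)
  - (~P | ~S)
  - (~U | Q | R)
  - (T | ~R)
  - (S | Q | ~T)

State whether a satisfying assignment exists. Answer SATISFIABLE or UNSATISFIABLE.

Q = True:
  propagation gives P=True, R=False, U=True; an empty clause results — contradiction.
Q = False:
  propagation gives R=True; an empty clause results — contradiction.
Every branch closes, so no satisfying assignment exists.

UNSATISFIABLE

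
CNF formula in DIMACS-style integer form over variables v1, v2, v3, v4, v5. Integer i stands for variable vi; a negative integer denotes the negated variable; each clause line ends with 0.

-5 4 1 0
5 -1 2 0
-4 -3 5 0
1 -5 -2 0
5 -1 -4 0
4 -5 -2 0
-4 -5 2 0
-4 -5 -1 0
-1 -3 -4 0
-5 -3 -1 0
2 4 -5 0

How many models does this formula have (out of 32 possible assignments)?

8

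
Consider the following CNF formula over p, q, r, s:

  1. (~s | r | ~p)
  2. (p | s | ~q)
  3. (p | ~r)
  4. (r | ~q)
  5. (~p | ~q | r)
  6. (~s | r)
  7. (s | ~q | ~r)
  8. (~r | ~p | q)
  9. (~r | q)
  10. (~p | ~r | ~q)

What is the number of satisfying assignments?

2

Satisfying assignments:
  p=F q=F r=F s=F
  p=T q=F r=F s=F
That's 2 in total.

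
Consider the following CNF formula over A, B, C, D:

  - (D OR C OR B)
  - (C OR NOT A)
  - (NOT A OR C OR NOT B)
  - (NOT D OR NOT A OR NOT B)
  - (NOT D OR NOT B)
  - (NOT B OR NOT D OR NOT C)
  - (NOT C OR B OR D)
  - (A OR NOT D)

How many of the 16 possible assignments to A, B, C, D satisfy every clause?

4

The models are:
  A=F B=T C=F D=F
  A=F B=T C=T D=F
  A=T B=F C=T D=T
  A=T B=T C=T D=F
That's 4 in total.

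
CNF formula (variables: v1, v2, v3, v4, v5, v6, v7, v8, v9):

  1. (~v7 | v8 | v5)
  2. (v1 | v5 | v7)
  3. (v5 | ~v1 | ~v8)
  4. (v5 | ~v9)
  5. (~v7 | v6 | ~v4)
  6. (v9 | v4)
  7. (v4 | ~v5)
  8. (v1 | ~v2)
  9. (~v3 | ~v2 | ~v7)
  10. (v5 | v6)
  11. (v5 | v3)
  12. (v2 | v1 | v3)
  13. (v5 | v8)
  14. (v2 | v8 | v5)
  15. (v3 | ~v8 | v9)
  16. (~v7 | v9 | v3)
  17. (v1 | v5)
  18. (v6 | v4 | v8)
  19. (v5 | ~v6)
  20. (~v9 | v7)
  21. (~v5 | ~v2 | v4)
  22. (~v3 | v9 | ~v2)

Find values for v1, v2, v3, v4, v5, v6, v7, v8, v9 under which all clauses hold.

v1=True, v2=False, v3=True, v4=True, v5=True, v6=True, v7=True, v8=False, v9=True

Check each clause:
  1. (v8 | v5 | ~v7) — v5 is true.
  2. (v7 | v5 | v1) — v1 is true.
  3. (~v1 | ~v8 | v5) — ~v8 is true.
  4. (v5 | ~v9) — v5 is true.
  5. (~v7 | ~v4 | v6) — v6 is true.
  6. (v4 | v9) — v9 is true.
  7. (~v5 | v4) — v4 is true.
  8. (~v2 | v1) — v1 is true.
  9. (~v2 | ~v7 | ~v3) — ~v2 is true.
  10. (v6 | v5) — v5 is true.
  11. (v3 | v5) — v3 is true.
  12. (v3 | v1 | v2) — v1 is true.
  13. (v8 | v5) — v5 is true.
  14. (v5 | v2 | v8) — v5 is true.
  15. (v9 | v3 | ~v8) — ~v8 is true.
  16. (v9 | v3 | ~v7) — v9 is true.
  17. (v1 | v5) — v1 is true.
  18. (v6 | v8 | v4) — v4 is true.
  19. (~v6 | v5) — v5 is true.
  20. (v7 | ~v9) — v7 is true.
  21. (~v2 | v4 | ~v5) — v4 is true.
  22. (v9 | ~v2 | ~v3) — v9 is true.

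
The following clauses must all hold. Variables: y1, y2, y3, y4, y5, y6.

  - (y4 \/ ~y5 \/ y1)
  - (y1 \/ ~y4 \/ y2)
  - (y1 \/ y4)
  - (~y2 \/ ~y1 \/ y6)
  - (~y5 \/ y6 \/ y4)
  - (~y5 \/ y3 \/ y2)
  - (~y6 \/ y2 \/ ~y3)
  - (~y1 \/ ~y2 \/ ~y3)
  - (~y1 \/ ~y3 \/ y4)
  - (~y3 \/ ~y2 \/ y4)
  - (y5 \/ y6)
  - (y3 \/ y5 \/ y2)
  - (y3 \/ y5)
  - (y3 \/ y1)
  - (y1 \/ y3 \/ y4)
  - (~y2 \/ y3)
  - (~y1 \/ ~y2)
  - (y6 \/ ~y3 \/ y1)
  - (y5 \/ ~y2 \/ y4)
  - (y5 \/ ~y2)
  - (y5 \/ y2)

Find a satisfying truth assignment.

Set y1 = False and propagate.
  then y4 is forced to True.
  then y2 is forced to True.
  then y3 is forced to True.
  then y6 is forced to True.
  then y5 is forced to True.

y1=False, y2=True, y3=True, y4=True, y5=True, y6=True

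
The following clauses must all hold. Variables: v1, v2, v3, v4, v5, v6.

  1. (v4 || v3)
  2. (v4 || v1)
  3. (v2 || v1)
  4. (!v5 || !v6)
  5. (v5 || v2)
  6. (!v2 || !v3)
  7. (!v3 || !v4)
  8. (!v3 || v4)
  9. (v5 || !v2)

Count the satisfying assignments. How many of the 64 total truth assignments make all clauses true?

Satisfying assignments:
  v1=F v2=T v3=F v4=T v5=T v6=F
  v1=T v2=F v3=F v4=T v5=T v6=F
  v1=T v2=T v3=F v4=T v5=T v6=F
That's 3 in total.

3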